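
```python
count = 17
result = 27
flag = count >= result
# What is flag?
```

Trace (tracking flag):
count = 17  # -> count = 17
result = 27  # -> result = 27
flag = count >= result  # -> flag = False

Answer: False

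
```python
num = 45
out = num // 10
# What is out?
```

Answer: 4

Derivation:
Trace (tracking out):
num = 45  # -> num = 45
out = num // 10  # -> out = 4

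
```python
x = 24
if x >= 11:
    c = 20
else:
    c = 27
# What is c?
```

Trace (tracking c):
x = 24  # -> x = 24
if x >= 11:  # condition is True
    c = 20  # -> c = 20

Answer: 20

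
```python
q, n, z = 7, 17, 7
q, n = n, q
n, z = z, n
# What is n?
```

Answer: 7

Derivation:
Trace (tracking n):
q, n, z = (7, 17, 7)  # -> q = 7, n = 17, z = 7
q, n = (n, q)  # -> q = 17, n = 7
n, z = (z, n)  # -> n = 7, z = 7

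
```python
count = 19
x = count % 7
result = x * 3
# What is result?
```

Trace (tracking result):
count = 19  # -> count = 19
x = count % 7  # -> x = 5
result = x * 3  # -> result = 15

Answer: 15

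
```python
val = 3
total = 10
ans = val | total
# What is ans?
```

Answer: 11

Derivation:
Trace (tracking ans):
val = 3  # -> val = 3
total = 10  # -> total = 10
ans = val | total  # -> ans = 11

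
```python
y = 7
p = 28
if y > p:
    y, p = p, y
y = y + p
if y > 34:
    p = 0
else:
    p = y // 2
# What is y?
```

Trace (tracking y):
y = 7  # -> y = 7
p = 28  # -> p = 28
if y > p:  # condition is False
y = y + p  # -> y = 35
if y > 34:  # condition is True
    p = 0  # -> p = 0

Answer: 35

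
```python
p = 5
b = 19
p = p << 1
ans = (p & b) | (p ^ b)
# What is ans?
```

Trace (tracking ans):
p = 5  # -> p = 5
b = 19  # -> b = 19
p = p << 1  # -> p = 10
ans = p & b | p ^ b  # -> ans = 27

Answer: 27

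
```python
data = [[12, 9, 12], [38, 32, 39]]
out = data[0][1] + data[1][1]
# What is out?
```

Answer: 41

Derivation:
Trace (tracking out):
data = [[12, 9, 12], [38, 32, 39]]  # -> data = [[12, 9, 12], [38, 32, 39]]
out = data[0][1] + data[1][1]  # -> out = 41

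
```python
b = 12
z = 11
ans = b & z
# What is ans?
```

Trace (tracking ans):
b = 12  # -> b = 12
z = 11  # -> z = 11
ans = b & z  # -> ans = 8

Answer: 8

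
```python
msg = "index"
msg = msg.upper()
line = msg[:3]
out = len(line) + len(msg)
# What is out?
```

Answer: 8

Derivation:
Trace (tracking out):
msg = 'index'  # -> msg = 'index'
msg = msg.upper()  # -> msg = 'INDEX'
line = msg[:3]  # -> line = 'IND'
out = len(line) + len(msg)  # -> out = 8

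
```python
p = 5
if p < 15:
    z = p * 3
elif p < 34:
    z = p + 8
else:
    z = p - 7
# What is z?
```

Answer: 15

Derivation:
Trace (tracking z):
p = 5  # -> p = 5
if p < 15:  # condition is True
    z = p * 3  # -> z = 15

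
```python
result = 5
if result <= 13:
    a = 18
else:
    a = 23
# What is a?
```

Answer: 18

Derivation:
Trace (tracking a):
result = 5  # -> result = 5
if result <= 13:  # condition is True
    a = 18  # -> a = 18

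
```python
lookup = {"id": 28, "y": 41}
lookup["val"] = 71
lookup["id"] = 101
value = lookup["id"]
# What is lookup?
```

Trace (tracking lookup):
lookup = {'id': 28, 'y': 41}  # -> lookup = {'id': 28, 'y': 41}
lookup['val'] = 71  # -> lookup = {'id': 28, 'y': 41, 'val': 71}
lookup['id'] = 101  # -> lookup = {'id': 101, 'y': 41, 'val': 71}
value = lookup['id']  # -> value = 101

Answer: {'id': 101, 'y': 41, 'val': 71}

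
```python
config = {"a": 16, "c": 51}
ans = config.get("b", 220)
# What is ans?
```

Answer: 220

Derivation:
Trace (tracking ans):
config = {'a': 16, 'c': 51}  # -> config = {'a': 16, 'c': 51}
ans = config.get('b', 220)  # -> ans = 220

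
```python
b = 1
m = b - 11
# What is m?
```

Answer: -10

Derivation:
Trace (tracking m):
b = 1  # -> b = 1
m = b - 11  # -> m = -10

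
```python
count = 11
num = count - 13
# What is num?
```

Answer: -2

Derivation:
Trace (tracking num):
count = 11  # -> count = 11
num = count - 13  # -> num = -2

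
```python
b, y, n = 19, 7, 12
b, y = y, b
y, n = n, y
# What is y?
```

Answer: 12

Derivation:
Trace (tracking y):
b, y, n = (19, 7, 12)  # -> b = 19, y = 7, n = 12
b, y = (y, b)  # -> b = 7, y = 19
y, n = (n, y)  # -> y = 12, n = 19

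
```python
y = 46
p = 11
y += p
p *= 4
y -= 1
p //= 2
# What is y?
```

Answer: 56

Derivation:
Trace (tracking y):
y = 46  # -> y = 46
p = 11  # -> p = 11
y += p  # -> y = 57
p *= 4  # -> p = 44
y -= 1  # -> y = 56
p //= 2  # -> p = 22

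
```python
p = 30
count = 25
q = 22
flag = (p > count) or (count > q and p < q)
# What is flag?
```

Trace (tracking flag):
p = 30  # -> p = 30
count = 25  # -> count = 25
q = 22  # -> q = 22
flag = p > count or (count > q and p < q)  # -> flag = True

Answer: True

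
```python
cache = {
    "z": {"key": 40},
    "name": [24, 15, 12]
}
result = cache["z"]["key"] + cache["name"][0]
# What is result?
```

Trace (tracking result):
cache = {'z': {'key': 40}, 'name': [24, 15, 12]}  # -> cache = {'z': {'key': 40}, 'name': [24, 15, 12]}
result = cache['z']['key'] + cache['name'][0]  # -> result = 64

Answer: 64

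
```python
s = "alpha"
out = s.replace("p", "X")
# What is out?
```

Trace (tracking out):
s = 'alpha'  # -> s = 'alpha'
out = s.replace('p', 'X')  # -> out = 'alXha'

Answer: 'alXha'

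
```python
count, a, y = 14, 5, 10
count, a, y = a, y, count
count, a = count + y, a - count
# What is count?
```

Answer: 19

Derivation:
Trace (tracking count):
count, a, y = (14, 5, 10)  # -> count = 14, a = 5, y = 10
count, a, y = (a, y, count)  # -> count = 5, a = 10, y = 14
count, a = (count + y, a - count)  # -> count = 19, a = 5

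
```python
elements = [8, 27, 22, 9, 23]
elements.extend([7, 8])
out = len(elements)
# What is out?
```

Trace (tracking out):
elements = [8, 27, 22, 9, 23]  # -> elements = [8, 27, 22, 9, 23]
elements.extend([7, 8])  # -> elements = [8, 27, 22, 9, 23, 7, 8]
out = len(elements)  # -> out = 7

Answer: 7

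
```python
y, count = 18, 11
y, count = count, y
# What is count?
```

Trace (tracking count):
y, count = (18, 11)  # -> y = 18, count = 11
y, count = (count, y)  # -> y = 11, count = 18

Answer: 18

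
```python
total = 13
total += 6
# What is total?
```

Trace (tracking total):
total = 13  # -> total = 13
total += 6  # -> total = 19

Answer: 19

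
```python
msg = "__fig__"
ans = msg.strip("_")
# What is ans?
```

Answer: 'fig'

Derivation:
Trace (tracking ans):
msg = '__fig__'  # -> msg = '__fig__'
ans = msg.strip('_')  # -> ans = 'fig'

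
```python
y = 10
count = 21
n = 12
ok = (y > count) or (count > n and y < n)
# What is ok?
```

Answer: True

Derivation:
Trace (tracking ok):
y = 10  # -> y = 10
count = 21  # -> count = 21
n = 12  # -> n = 12
ok = y > count or (count > n and y < n)  # -> ok = True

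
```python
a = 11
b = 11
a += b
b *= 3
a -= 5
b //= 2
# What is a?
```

Answer: 17

Derivation:
Trace (tracking a):
a = 11  # -> a = 11
b = 11  # -> b = 11
a += b  # -> a = 22
b *= 3  # -> b = 33
a -= 5  # -> a = 17
b //= 2  # -> b = 16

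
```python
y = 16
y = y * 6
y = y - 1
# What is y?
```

Answer: 95

Derivation:
Trace (tracking y):
y = 16  # -> y = 16
y = y * 6  # -> y = 96
y = y - 1  # -> y = 95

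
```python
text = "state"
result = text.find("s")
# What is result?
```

Answer: 0

Derivation:
Trace (tracking result):
text = 'state'  # -> text = 'state'
result = text.find('s')  # -> result = 0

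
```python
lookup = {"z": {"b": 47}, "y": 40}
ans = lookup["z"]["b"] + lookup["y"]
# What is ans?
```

Trace (tracking ans):
lookup = {'z': {'b': 47}, 'y': 40}  # -> lookup = {'z': {'b': 47}, 'y': 40}
ans = lookup['z']['b'] + lookup['y']  # -> ans = 87

Answer: 87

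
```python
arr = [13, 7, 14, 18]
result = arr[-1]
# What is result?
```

Trace (tracking result):
arr = [13, 7, 14, 18]  # -> arr = [13, 7, 14, 18]
result = arr[-1]  # -> result = 18

Answer: 18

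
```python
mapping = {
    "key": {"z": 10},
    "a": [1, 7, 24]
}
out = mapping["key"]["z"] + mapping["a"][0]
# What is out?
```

Trace (tracking out):
mapping = {'key': {'z': 10}, 'a': [1, 7, 24]}  # -> mapping = {'key': {'z': 10}, 'a': [1, 7, 24]}
out = mapping['key']['z'] + mapping['a'][0]  # -> out = 11

Answer: 11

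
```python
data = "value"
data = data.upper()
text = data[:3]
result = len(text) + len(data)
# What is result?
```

Trace (tracking result):
data = 'value'  # -> data = 'value'
data = data.upper()  # -> data = 'VALUE'
text = data[:3]  # -> text = 'VAL'
result = len(text) + len(data)  # -> result = 8

Answer: 8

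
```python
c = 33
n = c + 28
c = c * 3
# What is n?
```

Answer: 61

Derivation:
Trace (tracking n):
c = 33  # -> c = 33
n = c + 28  # -> n = 61
c = c * 3  # -> c = 99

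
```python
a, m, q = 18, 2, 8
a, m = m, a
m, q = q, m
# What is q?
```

Answer: 18

Derivation:
Trace (tracking q):
a, m, q = (18, 2, 8)  # -> a = 18, m = 2, q = 8
a, m = (m, a)  # -> a = 2, m = 18
m, q = (q, m)  # -> m = 8, q = 18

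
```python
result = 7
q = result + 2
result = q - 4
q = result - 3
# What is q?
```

Trace (tracking q):
result = 7  # -> result = 7
q = result + 2  # -> q = 9
result = q - 4  # -> result = 5
q = result - 3  # -> q = 2

Answer: 2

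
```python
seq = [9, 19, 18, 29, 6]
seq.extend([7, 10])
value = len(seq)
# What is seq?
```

Trace (tracking seq):
seq = [9, 19, 18, 29, 6]  # -> seq = [9, 19, 18, 29, 6]
seq.extend([7, 10])  # -> seq = [9, 19, 18, 29, 6, 7, 10]
value = len(seq)  # -> value = 7

Answer: [9, 19, 18, 29, 6, 7, 10]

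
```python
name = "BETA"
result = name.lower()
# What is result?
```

Answer: 'beta'

Derivation:
Trace (tracking result):
name = 'BETA'  # -> name = 'BETA'
result = name.lower()  # -> result = 'beta'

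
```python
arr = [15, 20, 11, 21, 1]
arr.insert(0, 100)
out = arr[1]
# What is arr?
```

Trace (tracking arr):
arr = [15, 20, 11, 21, 1]  # -> arr = [15, 20, 11, 21, 1]
arr.insert(0, 100)  # -> arr = [100, 15, 20, 11, 21, 1]
out = arr[1]  # -> out = 15

Answer: [100, 15, 20, 11, 21, 1]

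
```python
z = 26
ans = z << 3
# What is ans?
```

Answer: 208

Derivation:
Trace (tracking ans):
z = 26  # -> z = 26
ans = z << 3  # -> ans = 208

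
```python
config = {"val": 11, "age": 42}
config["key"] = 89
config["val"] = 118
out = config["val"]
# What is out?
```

Answer: 118

Derivation:
Trace (tracking out):
config = {'val': 11, 'age': 42}  # -> config = {'val': 11, 'age': 42}
config['key'] = 89  # -> config = {'val': 11, 'age': 42, 'key': 89}
config['val'] = 118  # -> config = {'val': 118, 'age': 42, 'key': 89}
out = config['val']  # -> out = 118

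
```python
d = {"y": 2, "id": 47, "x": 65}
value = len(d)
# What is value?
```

Answer: 3

Derivation:
Trace (tracking value):
d = {'y': 2, 'id': 47, 'x': 65}  # -> d = {'y': 2, 'id': 47, 'x': 65}
value = len(d)  # -> value = 3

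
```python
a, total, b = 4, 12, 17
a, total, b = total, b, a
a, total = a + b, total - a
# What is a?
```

Trace (tracking a):
a, total, b = (4, 12, 17)  # -> a = 4, total = 12, b = 17
a, total, b = (total, b, a)  # -> a = 12, total = 17, b = 4
a, total = (a + b, total - a)  # -> a = 16, total = 5

Answer: 16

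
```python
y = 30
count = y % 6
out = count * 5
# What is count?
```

Trace (tracking count):
y = 30  # -> y = 30
count = y % 6  # -> count = 0
out = count * 5  # -> out = 0

Answer: 0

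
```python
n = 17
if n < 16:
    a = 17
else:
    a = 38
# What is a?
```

Trace (tracking a):
n = 17  # -> n = 17
if n < 16:  # condition is False
else:
    a = 38  # -> a = 38

Answer: 38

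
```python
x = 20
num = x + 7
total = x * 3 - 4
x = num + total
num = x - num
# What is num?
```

Answer: 56

Derivation:
Trace (tracking num):
x = 20  # -> x = 20
num = x + 7  # -> num = 27
total = x * 3 - 4  # -> total = 56
x = num + total  # -> x = 83
num = x - num  # -> num = 56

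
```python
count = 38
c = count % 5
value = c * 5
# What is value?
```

Trace (tracking value):
count = 38  # -> count = 38
c = count % 5  # -> c = 3
value = c * 5  # -> value = 15

Answer: 15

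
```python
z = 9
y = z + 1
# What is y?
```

Answer: 10

Derivation:
Trace (tracking y):
z = 9  # -> z = 9
y = z + 1  # -> y = 10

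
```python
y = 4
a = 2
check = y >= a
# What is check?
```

Answer: True

Derivation:
Trace (tracking check):
y = 4  # -> y = 4
a = 2  # -> a = 2
check = y >= a  # -> check = True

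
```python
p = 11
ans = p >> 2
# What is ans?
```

Trace (tracking ans):
p = 11  # -> p = 11
ans = p >> 2  # -> ans = 2

Answer: 2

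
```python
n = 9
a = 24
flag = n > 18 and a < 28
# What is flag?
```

Answer: False

Derivation:
Trace (tracking flag):
n = 9  # -> n = 9
a = 24  # -> a = 24
flag = n > 18 and a < 28  # -> flag = False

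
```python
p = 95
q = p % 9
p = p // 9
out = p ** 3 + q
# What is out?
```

Trace (tracking out):
p = 95  # -> p = 95
q = p % 9  # -> q = 5
p = p // 9  # -> p = 10
out = p ** 3 + q  # -> out = 1005

Answer: 1005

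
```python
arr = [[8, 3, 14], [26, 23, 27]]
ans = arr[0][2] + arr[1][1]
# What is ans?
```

Answer: 37

Derivation:
Trace (tracking ans):
arr = [[8, 3, 14], [26, 23, 27]]  # -> arr = [[8, 3, 14], [26, 23, 27]]
ans = arr[0][2] + arr[1][1]  # -> ans = 37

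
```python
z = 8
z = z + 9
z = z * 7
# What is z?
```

Trace (tracking z):
z = 8  # -> z = 8
z = z + 9  # -> z = 17
z = z * 7  # -> z = 119

Answer: 119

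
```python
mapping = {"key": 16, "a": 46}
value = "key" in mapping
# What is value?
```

Answer: True

Derivation:
Trace (tracking value):
mapping = {'key': 16, 'a': 46}  # -> mapping = {'key': 16, 'a': 46}
value = 'key' in mapping  # -> value = True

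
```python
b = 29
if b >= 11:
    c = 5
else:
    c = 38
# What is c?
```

Answer: 5

Derivation:
Trace (tracking c):
b = 29  # -> b = 29
if b >= 11:  # condition is True
    c = 5  # -> c = 5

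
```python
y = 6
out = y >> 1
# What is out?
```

Answer: 3

Derivation:
Trace (tracking out):
y = 6  # -> y = 6
out = y >> 1  # -> out = 3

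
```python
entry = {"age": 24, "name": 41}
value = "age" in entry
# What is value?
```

Trace (tracking value):
entry = {'age': 24, 'name': 41}  # -> entry = {'age': 24, 'name': 41}
value = 'age' in entry  # -> value = True

Answer: True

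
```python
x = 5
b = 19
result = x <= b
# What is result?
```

Answer: True

Derivation:
Trace (tracking result):
x = 5  # -> x = 5
b = 19  # -> b = 19
result = x <= b  # -> result = True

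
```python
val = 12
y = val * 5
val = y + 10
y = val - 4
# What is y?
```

Answer: 66

Derivation:
Trace (tracking y):
val = 12  # -> val = 12
y = val * 5  # -> y = 60
val = y + 10  # -> val = 70
y = val - 4  # -> y = 66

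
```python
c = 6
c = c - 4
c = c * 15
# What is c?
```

Answer: 30

Derivation:
Trace (tracking c):
c = 6  # -> c = 6
c = c - 4  # -> c = 2
c = c * 15  # -> c = 30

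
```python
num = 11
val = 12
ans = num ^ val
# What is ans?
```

Trace (tracking ans):
num = 11  # -> num = 11
val = 12  # -> val = 12
ans = num ^ val  # -> ans = 7

Answer: 7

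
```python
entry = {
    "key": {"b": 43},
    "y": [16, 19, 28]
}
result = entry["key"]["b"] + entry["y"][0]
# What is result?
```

Trace (tracking result):
entry = {'key': {'b': 43}, 'y': [16, 19, 28]}  # -> entry = {'key': {'b': 43}, 'y': [16, 19, 28]}
result = entry['key']['b'] + entry['y'][0]  # -> result = 59

Answer: 59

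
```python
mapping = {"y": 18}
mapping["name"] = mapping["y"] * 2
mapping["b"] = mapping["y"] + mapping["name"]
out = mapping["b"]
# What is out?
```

Answer: 54

Derivation:
Trace (tracking out):
mapping = {'y': 18}  # -> mapping = {'y': 18}
mapping['name'] = mapping['y'] * 2  # -> mapping = {'y': 18, 'name': 36}
mapping['b'] = mapping['y'] + mapping['name']  # -> mapping = {'y': 18, 'name': 36, 'b': 54}
out = mapping['b']  # -> out = 54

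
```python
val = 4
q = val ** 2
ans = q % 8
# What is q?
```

Trace (tracking q):
val = 4  # -> val = 4
q = val ** 2  # -> q = 16
ans = q % 8  # -> ans = 0

Answer: 16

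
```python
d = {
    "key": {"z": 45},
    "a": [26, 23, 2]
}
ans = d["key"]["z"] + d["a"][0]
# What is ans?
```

Answer: 71

Derivation:
Trace (tracking ans):
d = {'key': {'z': 45}, 'a': [26, 23, 2]}  # -> d = {'key': {'z': 45}, 'a': [26, 23, 2]}
ans = d['key']['z'] + d['a'][0]  # -> ans = 71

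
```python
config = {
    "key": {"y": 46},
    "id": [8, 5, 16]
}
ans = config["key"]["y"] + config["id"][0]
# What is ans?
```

Trace (tracking ans):
config = {'key': {'y': 46}, 'id': [8, 5, 16]}  # -> config = {'key': {'y': 46}, 'id': [8, 5, 16]}
ans = config['key']['y'] + config['id'][0]  # -> ans = 54

Answer: 54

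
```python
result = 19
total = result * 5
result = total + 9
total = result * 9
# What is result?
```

Answer: 104

Derivation:
Trace (tracking result):
result = 19  # -> result = 19
total = result * 5  # -> total = 95
result = total + 9  # -> result = 104
total = result * 9  # -> total = 936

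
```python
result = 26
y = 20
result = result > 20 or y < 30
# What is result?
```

Trace (tracking result):
result = 26  # -> result = 26
y = 20  # -> y = 20
result = result > 20 or y < 30  # -> result = True

Answer: True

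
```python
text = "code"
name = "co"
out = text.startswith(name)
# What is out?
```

Trace (tracking out):
text = 'code'  # -> text = 'code'
name = 'co'  # -> name = 'co'
out = text.startswith(name)  # -> out = True

Answer: True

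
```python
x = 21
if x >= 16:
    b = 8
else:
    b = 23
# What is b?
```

Trace (tracking b):
x = 21  # -> x = 21
if x >= 16:  # condition is True
    b = 8  # -> b = 8

Answer: 8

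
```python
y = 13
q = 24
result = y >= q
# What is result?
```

Answer: False

Derivation:
Trace (tracking result):
y = 13  # -> y = 13
q = 24  # -> q = 24
result = y >= q  # -> result = False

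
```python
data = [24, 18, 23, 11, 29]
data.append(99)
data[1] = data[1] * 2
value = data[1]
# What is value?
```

Answer: 36

Derivation:
Trace (tracking value):
data = [24, 18, 23, 11, 29]  # -> data = [24, 18, 23, 11, 29]
data.append(99)  # -> data = [24, 18, 23, 11, 29, 99]
data[1] = data[1] * 2  # -> data = [24, 36, 23, 11, 29, 99]
value = data[1]  # -> value = 36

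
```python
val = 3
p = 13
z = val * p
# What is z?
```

Answer: 39

Derivation:
Trace (tracking z):
val = 3  # -> val = 3
p = 13  # -> p = 13
z = val * p  # -> z = 39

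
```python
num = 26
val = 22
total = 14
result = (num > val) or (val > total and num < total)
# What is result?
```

Trace (tracking result):
num = 26  # -> num = 26
val = 22  # -> val = 22
total = 14  # -> total = 14
result = num > val or (val > total and num < total)  # -> result = True

Answer: True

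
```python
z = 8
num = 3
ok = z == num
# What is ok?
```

Trace (tracking ok):
z = 8  # -> z = 8
num = 3  # -> num = 3
ok = z == num  # -> ok = False

Answer: False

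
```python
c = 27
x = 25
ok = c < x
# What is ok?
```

Answer: False

Derivation:
Trace (tracking ok):
c = 27  # -> c = 27
x = 25  # -> x = 25
ok = c < x  # -> ok = False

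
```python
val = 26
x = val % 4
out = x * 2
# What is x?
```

Answer: 2

Derivation:
Trace (tracking x):
val = 26  # -> val = 26
x = val % 4  # -> x = 2
out = x * 2  # -> out = 4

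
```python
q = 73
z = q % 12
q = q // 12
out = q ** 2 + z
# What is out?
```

Answer: 37

Derivation:
Trace (tracking out):
q = 73  # -> q = 73
z = q % 12  # -> z = 1
q = q // 12  # -> q = 6
out = q ** 2 + z  # -> out = 37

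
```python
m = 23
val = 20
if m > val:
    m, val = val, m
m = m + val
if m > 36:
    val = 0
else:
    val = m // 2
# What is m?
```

Answer: 43

Derivation:
Trace (tracking m):
m = 23  # -> m = 23
val = 20  # -> val = 20
if m > val:  # condition is True
    m, val = (val, m)  # -> m = 20, val = 23
m = m + val  # -> m = 43
if m > 36:  # condition is True
    val = 0  # -> val = 0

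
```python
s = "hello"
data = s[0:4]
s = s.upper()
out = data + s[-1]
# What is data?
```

Answer: 'hell'

Derivation:
Trace (tracking data):
s = 'hello'  # -> s = 'hello'
data = s[0:4]  # -> data = 'hell'
s = s.upper()  # -> s = 'HELLO'
out = data + s[-1]  # -> out = 'hellO'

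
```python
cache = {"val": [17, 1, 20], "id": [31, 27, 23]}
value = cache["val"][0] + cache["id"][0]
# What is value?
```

Trace (tracking value):
cache = {'val': [17, 1, 20], 'id': [31, 27, 23]}  # -> cache = {'val': [17, 1, 20], 'id': [31, 27, 23]}
value = cache['val'][0] + cache['id'][0]  # -> value = 48

Answer: 48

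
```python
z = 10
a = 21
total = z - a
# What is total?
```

Trace (tracking total):
z = 10  # -> z = 10
a = 21  # -> a = 21
total = z - a  # -> total = -11

Answer: -11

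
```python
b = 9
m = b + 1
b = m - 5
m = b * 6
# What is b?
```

Trace (tracking b):
b = 9  # -> b = 9
m = b + 1  # -> m = 10
b = m - 5  # -> b = 5
m = b * 6  # -> m = 30

Answer: 5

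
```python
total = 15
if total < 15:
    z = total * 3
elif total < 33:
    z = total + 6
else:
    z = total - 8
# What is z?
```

Answer: 21

Derivation:
Trace (tracking z):
total = 15  # -> total = 15
if total < 15:  # condition is False
elif total < 33:  # condition is True
    z = total + 6  # -> z = 21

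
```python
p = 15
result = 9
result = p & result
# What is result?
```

Answer: 9

Derivation:
Trace (tracking result):
p = 15  # -> p = 15
result = 9  # -> result = 9
result = p & result  # -> result = 9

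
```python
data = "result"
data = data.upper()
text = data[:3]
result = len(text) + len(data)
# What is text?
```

Answer: 'RES'

Derivation:
Trace (tracking text):
data = 'result'  # -> data = 'result'
data = data.upper()  # -> data = 'RESULT'
text = data[:3]  # -> text = 'RES'
result = len(text) + len(data)  # -> result = 9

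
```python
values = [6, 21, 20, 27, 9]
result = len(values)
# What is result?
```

Trace (tracking result):
values = [6, 21, 20, 27, 9]  # -> values = [6, 21, 20, 27, 9]
result = len(values)  # -> result = 5

Answer: 5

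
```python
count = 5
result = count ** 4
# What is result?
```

Trace (tracking result):
count = 5  # -> count = 5
result = count ** 4  # -> result = 625

Answer: 625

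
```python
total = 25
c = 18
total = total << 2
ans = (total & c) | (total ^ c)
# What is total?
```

Answer: 100

Derivation:
Trace (tracking total):
total = 25  # -> total = 25
c = 18  # -> c = 18
total = total << 2  # -> total = 100
ans = total & c | total ^ c  # -> ans = 118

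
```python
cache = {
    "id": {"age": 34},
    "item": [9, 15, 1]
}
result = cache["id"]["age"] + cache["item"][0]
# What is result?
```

Answer: 43

Derivation:
Trace (tracking result):
cache = {'id': {'age': 34}, 'item': [9, 15, 1]}  # -> cache = {'id': {'age': 34}, 'item': [9, 15, 1]}
result = cache['id']['age'] + cache['item'][0]  # -> result = 43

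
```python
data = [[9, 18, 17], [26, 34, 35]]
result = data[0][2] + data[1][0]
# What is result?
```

Trace (tracking result):
data = [[9, 18, 17], [26, 34, 35]]  # -> data = [[9, 18, 17], [26, 34, 35]]
result = data[0][2] + data[1][0]  # -> result = 43

Answer: 43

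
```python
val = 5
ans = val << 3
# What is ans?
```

Trace (tracking ans):
val = 5  # -> val = 5
ans = val << 3  # -> ans = 40

Answer: 40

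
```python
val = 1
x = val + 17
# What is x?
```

Trace (tracking x):
val = 1  # -> val = 1
x = val + 17  # -> x = 18

Answer: 18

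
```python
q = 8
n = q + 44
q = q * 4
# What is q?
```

Trace (tracking q):
q = 8  # -> q = 8
n = q + 44  # -> n = 52
q = q * 4  # -> q = 32

Answer: 32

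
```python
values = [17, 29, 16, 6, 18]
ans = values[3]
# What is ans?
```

Trace (tracking ans):
values = [17, 29, 16, 6, 18]  # -> values = [17, 29, 16, 6, 18]
ans = values[3]  # -> ans = 6

Answer: 6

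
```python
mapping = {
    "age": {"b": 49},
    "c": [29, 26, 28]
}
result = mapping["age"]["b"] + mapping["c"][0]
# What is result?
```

Trace (tracking result):
mapping = {'age': {'b': 49}, 'c': [29, 26, 28]}  # -> mapping = {'age': {'b': 49}, 'c': [29, 26, 28]}
result = mapping['age']['b'] + mapping['c'][0]  # -> result = 78

Answer: 78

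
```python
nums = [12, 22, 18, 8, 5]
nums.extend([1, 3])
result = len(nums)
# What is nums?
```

Trace (tracking nums):
nums = [12, 22, 18, 8, 5]  # -> nums = [12, 22, 18, 8, 5]
nums.extend([1, 3])  # -> nums = [12, 22, 18, 8, 5, 1, 3]
result = len(nums)  # -> result = 7

Answer: [12, 22, 18, 8, 5, 1, 3]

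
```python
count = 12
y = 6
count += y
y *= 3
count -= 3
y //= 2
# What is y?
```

Answer: 9

Derivation:
Trace (tracking y):
count = 12  # -> count = 12
y = 6  # -> y = 6
count += y  # -> count = 18
y *= 3  # -> y = 18
count -= 3  # -> count = 15
y //= 2  # -> y = 9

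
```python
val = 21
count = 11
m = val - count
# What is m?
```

Answer: 10

Derivation:
Trace (tracking m):
val = 21  # -> val = 21
count = 11  # -> count = 11
m = val - count  # -> m = 10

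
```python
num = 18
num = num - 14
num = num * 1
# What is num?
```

Trace (tracking num):
num = 18  # -> num = 18
num = num - 14  # -> num = 4
num = num * 1  # -> num = 4

Answer: 4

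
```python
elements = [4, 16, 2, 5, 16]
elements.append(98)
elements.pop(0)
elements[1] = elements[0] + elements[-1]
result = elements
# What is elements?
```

Trace (tracking elements):
elements = [4, 16, 2, 5, 16]  # -> elements = [4, 16, 2, 5, 16]
elements.append(98)  # -> elements = [4, 16, 2, 5, 16, 98]
elements.pop(0)  # -> elements = [16, 2, 5, 16, 98]
elements[1] = elements[0] + elements[-1]  # -> elements = [16, 114, 5, 16, 98]
result = elements  # -> result = [16, 114, 5, 16, 98]

Answer: [16, 114, 5, 16, 98]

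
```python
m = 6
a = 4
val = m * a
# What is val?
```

Trace (tracking val):
m = 6  # -> m = 6
a = 4  # -> a = 4
val = m * a  # -> val = 24

Answer: 24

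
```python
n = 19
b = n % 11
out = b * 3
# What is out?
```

Trace (tracking out):
n = 19  # -> n = 19
b = n % 11  # -> b = 8
out = b * 3  # -> out = 24

Answer: 24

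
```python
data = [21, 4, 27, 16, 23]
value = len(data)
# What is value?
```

Trace (tracking value):
data = [21, 4, 27, 16, 23]  # -> data = [21, 4, 27, 16, 23]
value = len(data)  # -> value = 5

Answer: 5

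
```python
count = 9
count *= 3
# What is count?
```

Trace (tracking count):
count = 9  # -> count = 9
count *= 3  # -> count = 27

Answer: 27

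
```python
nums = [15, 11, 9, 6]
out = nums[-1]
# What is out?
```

Trace (tracking out):
nums = [15, 11, 9, 6]  # -> nums = [15, 11, 9, 6]
out = nums[-1]  # -> out = 6

Answer: 6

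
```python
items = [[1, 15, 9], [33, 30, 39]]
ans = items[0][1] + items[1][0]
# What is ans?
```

Trace (tracking ans):
items = [[1, 15, 9], [33, 30, 39]]  # -> items = [[1, 15, 9], [33, 30, 39]]
ans = items[0][1] + items[1][0]  # -> ans = 48

Answer: 48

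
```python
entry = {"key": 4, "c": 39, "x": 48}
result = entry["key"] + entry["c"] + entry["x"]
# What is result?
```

Answer: 91

Derivation:
Trace (tracking result):
entry = {'key': 4, 'c': 39, 'x': 48}  # -> entry = {'key': 4, 'c': 39, 'x': 48}
result = entry['key'] + entry['c'] + entry['x']  # -> result = 91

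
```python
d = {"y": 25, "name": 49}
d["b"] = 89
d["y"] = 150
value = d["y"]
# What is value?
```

Answer: 150

Derivation:
Trace (tracking value):
d = {'y': 25, 'name': 49}  # -> d = {'y': 25, 'name': 49}
d['b'] = 89  # -> d = {'y': 25, 'name': 49, 'b': 89}
d['y'] = 150  # -> d = {'y': 150, 'name': 49, 'b': 89}
value = d['y']  # -> value = 150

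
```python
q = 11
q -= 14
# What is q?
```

Trace (tracking q):
q = 11  # -> q = 11
q -= 14  # -> q = -3

Answer: -3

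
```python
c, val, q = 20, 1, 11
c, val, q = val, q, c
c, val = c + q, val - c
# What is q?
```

Trace (tracking q):
c, val, q = (20, 1, 11)  # -> c = 20, val = 1, q = 11
c, val, q = (val, q, c)  # -> c = 1, val = 11, q = 20
c, val = (c + q, val - c)  # -> c = 21, val = 10

Answer: 20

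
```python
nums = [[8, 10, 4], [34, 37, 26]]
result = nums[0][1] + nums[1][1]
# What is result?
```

Answer: 47

Derivation:
Trace (tracking result):
nums = [[8, 10, 4], [34, 37, 26]]  # -> nums = [[8, 10, 4], [34, 37, 26]]
result = nums[0][1] + nums[1][1]  # -> result = 47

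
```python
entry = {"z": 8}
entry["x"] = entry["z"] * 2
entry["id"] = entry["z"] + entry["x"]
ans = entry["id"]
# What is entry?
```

Trace (tracking entry):
entry = {'z': 8}  # -> entry = {'z': 8}
entry['x'] = entry['z'] * 2  # -> entry = {'z': 8, 'x': 16}
entry['id'] = entry['z'] + entry['x']  # -> entry = {'z': 8, 'x': 16, 'id': 24}
ans = entry['id']  # -> ans = 24

Answer: {'z': 8, 'x': 16, 'id': 24}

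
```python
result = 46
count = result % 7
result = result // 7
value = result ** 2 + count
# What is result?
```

Trace (tracking result):
result = 46  # -> result = 46
count = result % 7  # -> count = 4
result = result // 7  # -> result = 6
value = result ** 2 + count  # -> value = 40

Answer: 6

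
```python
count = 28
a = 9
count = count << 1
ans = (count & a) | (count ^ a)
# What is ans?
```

Answer: 57

Derivation:
Trace (tracking ans):
count = 28  # -> count = 28
a = 9  # -> a = 9
count = count << 1  # -> count = 56
ans = count & a | count ^ a  # -> ans = 57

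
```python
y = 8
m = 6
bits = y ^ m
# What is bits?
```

Answer: 14

Derivation:
Trace (tracking bits):
y = 8  # -> y = 8
m = 6  # -> m = 6
bits = y ^ m  # -> bits = 14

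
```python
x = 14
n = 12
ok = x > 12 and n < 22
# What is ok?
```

Trace (tracking ok):
x = 14  # -> x = 14
n = 12  # -> n = 12
ok = x > 12 and n < 22  # -> ok = True

Answer: True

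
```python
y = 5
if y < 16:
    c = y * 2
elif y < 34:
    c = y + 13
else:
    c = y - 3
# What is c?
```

Answer: 10

Derivation:
Trace (tracking c):
y = 5  # -> y = 5
if y < 16:  # condition is True
    c = y * 2  # -> c = 10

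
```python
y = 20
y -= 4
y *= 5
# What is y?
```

Answer: 80

Derivation:
Trace (tracking y):
y = 20  # -> y = 20
y -= 4  # -> y = 16
y *= 5  # -> y = 80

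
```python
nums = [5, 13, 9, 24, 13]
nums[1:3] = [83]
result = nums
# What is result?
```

Answer: [5, 83, 24, 13]

Derivation:
Trace (tracking result):
nums = [5, 13, 9, 24, 13]  # -> nums = [5, 13, 9, 24, 13]
nums[1:3] = [83]  # -> nums = [5, 83, 24, 13]
result = nums  # -> result = [5, 83, 24, 13]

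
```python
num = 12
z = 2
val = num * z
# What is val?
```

Trace (tracking val):
num = 12  # -> num = 12
z = 2  # -> z = 2
val = num * z  # -> val = 24

Answer: 24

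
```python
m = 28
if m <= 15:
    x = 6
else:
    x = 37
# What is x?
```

Answer: 37

Derivation:
Trace (tracking x):
m = 28  # -> m = 28
if m <= 15:  # condition is False
else:
    x = 37  # -> x = 37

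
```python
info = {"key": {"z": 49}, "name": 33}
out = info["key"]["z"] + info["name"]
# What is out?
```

Answer: 82

Derivation:
Trace (tracking out):
info = {'key': {'z': 49}, 'name': 33}  # -> info = {'key': {'z': 49}, 'name': 33}
out = info['key']['z'] + info['name']  # -> out = 82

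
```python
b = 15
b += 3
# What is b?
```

Answer: 18

Derivation:
Trace (tracking b):
b = 15  # -> b = 15
b += 3  # -> b = 18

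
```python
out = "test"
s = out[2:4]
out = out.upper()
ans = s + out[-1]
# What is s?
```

Answer: 'st'

Derivation:
Trace (tracking s):
out = 'test'  # -> out = 'test'
s = out[2:4]  # -> s = 'st'
out = out.upper()  # -> out = 'TEST'
ans = s + out[-1]  # -> ans = 'stT'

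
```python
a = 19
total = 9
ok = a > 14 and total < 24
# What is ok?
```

Trace (tracking ok):
a = 19  # -> a = 19
total = 9  # -> total = 9
ok = a > 14 and total < 24  # -> ok = True

Answer: True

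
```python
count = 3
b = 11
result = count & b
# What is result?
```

Answer: 3

Derivation:
Trace (tracking result):
count = 3  # -> count = 3
b = 11  # -> b = 11
result = count & b  # -> result = 3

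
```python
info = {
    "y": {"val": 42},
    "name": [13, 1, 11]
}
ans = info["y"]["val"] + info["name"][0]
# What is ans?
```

Trace (tracking ans):
info = {'y': {'val': 42}, 'name': [13, 1, 11]}  # -> info = {'y': {'val': 42}, 'name': [13, 1, 11]}
ans = info['y']['val'] + info['name'][0]  # -> ans = 55

Answer: 55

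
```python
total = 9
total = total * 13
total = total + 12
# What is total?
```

Answer: 129

Derivation:
Trace (tracking total):
total = 9  # -> total = 9
total = total * 13  # -> total = 117
total = total + 12  # -> total = 129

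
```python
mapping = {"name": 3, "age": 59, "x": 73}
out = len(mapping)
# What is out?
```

Trace (tracking out):
mapping = {'name': 3, 'age': 59, 'x': 73}  # -> mapping = {'name': 3, 'age': 59, 'x': 73}
out = len(mapping)  # -> out = 3

Answer: 3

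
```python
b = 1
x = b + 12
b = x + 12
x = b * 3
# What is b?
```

Trace (tracking b):
b = 1  # -> b = 1
x = b + 12  # -> x = 13
b = x + 12  # -> b = 25
x = b * 3  # -> x = 75

Answer: 25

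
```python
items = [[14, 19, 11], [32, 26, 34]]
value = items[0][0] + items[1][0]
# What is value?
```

Answer: 46

Derivation:
Trace (tracking value):
items = [[14, 19, 11], [32, 26, 34]]  # -> items = [[14, 19, 11], [32, 26, 34]]
value = items[0][0] + items[1][0]  # -> value = 46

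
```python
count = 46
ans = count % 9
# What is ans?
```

Answer: 1

Derivation:
Trace (tracking ans):
count = 46  # -> count = 46
ans = count % 9  # -> ans = 1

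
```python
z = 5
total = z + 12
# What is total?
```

Answer: 17

Derivation:
Trace (tracking total):
z = 5  # -> z = 5
total = z + 12  # -> total = 17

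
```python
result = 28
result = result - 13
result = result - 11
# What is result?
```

Answer: 4

Derivation:
Trace (tracking result):
result = 28  # -> result = 28
result = result - 13  # -> result = 15
result = result - 11  # -> result = 4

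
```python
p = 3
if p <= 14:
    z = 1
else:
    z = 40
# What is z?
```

Trace (tracking z):
p = 3  # -> p = 3
if p <= 14:  # condition is True
    z = 1  # -> z = 1

Answer: 1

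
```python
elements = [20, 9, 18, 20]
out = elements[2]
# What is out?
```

Trace (tracking out):
elements = [20, 9, 18, 20]  # -> elements = [20, 9, 18, 20]
out = elements[2]  # -> out = 18

Answer: 18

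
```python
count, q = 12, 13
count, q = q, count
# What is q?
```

Trace (tracking q):
count, q = (12, 13)  # -> count = 12, q = 13
count, q = (q, count)  # -> count = 13, q = 12

Answer: 12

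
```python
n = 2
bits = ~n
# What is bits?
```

Answer: -3

Derivation:
Trace (tracking bits):
n = 2  # -> n = 2
bits = ~n  # -> bits = -3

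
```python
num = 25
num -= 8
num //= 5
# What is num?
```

Answer: 3

Derivation:
Trace (tracking num):
num = 25  # -> num = 25
num -= 8  # -> num = 17
num //= 5  # -> num = 3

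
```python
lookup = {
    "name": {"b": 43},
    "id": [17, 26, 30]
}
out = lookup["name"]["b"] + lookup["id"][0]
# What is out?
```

Trace (tracking out):
lookup = {'name': {'b': 43}, 'id': [17, 26, 30]}  # -> lookup = {'name': {'b': 43}, 'id': [17, 26, 30]}
out = lookup['name']['b'] + lookup['id'][0]  # -> out = 60

Answer: 60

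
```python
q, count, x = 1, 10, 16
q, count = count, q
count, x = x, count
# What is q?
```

Answer: 10

Derivation:
Trace (tracking q):
q, count, x = (1, 10, 16)  # -> q = 1, count = 10, x = 16
q, count = (count, q)  # -> q = 10, count = 1
count, x = (x, count)  # -> count = 16, x = 1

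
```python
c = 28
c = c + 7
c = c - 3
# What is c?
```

Answer: 32

Derivation:
Trace (tracking c):
c = 28  # -> c = 28
c = c + 7  # -> c = 35
c = c - 3  # -> c = 32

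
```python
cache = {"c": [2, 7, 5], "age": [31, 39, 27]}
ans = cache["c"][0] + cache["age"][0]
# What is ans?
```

Trace (tracking ans):
cache = {'c': [2, 7, 5], 'age': [31, 39, 27]}  # -> cache = {'c': [2, 7, 5], 'age': [31, 39, 27]}
ans = cache['c'][0] + cache['age'][0]  # -> ans = 33

Answer: 33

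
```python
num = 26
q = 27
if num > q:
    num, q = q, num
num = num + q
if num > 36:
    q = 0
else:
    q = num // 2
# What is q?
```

Answer: 0

Derivation:
Trace (tracking q):
num = 26  # -> num = 26
q = 27  # -> q = 27
if num > q:  # condition is False
num = num + q  # -> num = 53
if num > 36:  # condition is True
    q = 0  # -> q = 0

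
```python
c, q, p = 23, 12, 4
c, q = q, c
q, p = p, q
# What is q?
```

Trace (tracking q):
c, q, p = (23, 12, 4)  # -> c = 23, q = 12, p = 4
c, q = (q, c)  # -> c = 12, q = 23
q, p = (p, q)  # -> q = 4, p = 23

Answer: 4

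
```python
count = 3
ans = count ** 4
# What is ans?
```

Answer: 81

Derivation:
Trace (tracking ans):
count = 3  # -> count = 3
ans = count ** 4  # -> ans = 81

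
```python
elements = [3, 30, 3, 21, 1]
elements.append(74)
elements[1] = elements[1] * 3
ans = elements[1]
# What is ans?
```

Trace (tracking ans):
elements = [3, 30, 3, 21, 1]  # -> elements = [3, 30, 3, 21, 1]
elements.append(74)  # -> elements = [3, 30, 3, 21, 1, 74]
elements[1] = elements[1] * 3  # -> elements = [3, 90, 3, 21, 1, 74]
ans = elements[1]  # -> ans = 90

Answer: 90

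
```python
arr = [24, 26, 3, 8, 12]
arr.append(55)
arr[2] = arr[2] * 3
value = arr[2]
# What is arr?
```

Trace (tracking arr):
arr = [24, 26, 3, 8, 12]  # -> arr = [24, 26, 3, 8, 12]
arr.append(55)  # -> arr = [24, 26, 3, 8, 12, 55]
arr[2] = arr[2] * 3  # -> arr = [24, 26, 9, 8, 12, 55]
value = arr[2]  # -> value = 9

Answer: [24, 26, 9, 8, 12, 55]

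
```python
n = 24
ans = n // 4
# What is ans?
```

Trace (tracking ans):
n = 24  # -> n = 24
ans = n // 4  # -> ans = 6

Answer: 6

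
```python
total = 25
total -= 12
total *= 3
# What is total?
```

Trace (tracking total):
total = 25  # -> total = 25
total -= 12  # -> total = 13
total *= 3  # -> total = 39

Answer: 39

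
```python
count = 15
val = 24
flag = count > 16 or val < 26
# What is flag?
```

Answer: True

Derivation:
Trace (tracking flag):
count = 15  # -> count = 15
val = 24  # -> val = 24
flag = count > 16 or val < 26  # -> flag = True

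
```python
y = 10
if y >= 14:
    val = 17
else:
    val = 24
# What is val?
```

Trace (tracking val):
y = 10  # -> y = 10
if y >= 14:  # condition is False
else:
    val = 24  # -> val = 24

Answer: 24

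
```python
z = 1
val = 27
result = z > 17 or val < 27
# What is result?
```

Trace (tracking result):
z = 1  # -> z = 1
val = 27  # -> val = 27
result = z > 17 or val < 27  # -> result = False

Answer: False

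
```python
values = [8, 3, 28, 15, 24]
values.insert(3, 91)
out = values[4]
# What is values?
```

Answer: [8, 3, 28, 91, 15, 24]

Derivation:
Trace (tracking values):
values = [8, 3, 28, 15, 24]  # -> values = [8, 3, 28, 15, 24]
values.insert(3, 91)  # -> values = [8, 3, 28, 91, 15, 24]
out = values[4]  # -> out = 15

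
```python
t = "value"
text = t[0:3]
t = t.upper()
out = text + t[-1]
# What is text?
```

Trace (tracking text):
t = 'value'  # -> t = 'value'
text = t[0:3]  # -> text = 'val'
t = t.upper()  # -> t = 'VALUE'
out = text + t[-1]  # -> out = 'valE'

Answer: 'val'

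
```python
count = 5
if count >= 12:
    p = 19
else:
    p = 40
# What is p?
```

Trace (tracking p):
count = 5  # -> count = 5
if count >= 12:  # condition is False
else:
    p = 40  # -> p = 40

Answer: 40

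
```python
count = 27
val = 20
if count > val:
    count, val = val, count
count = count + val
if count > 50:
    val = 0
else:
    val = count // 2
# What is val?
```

Answer: 23

Derivation:
Trace (tracking val):
count = 27  # -> count = 27
val = 20  # -> val = 20
if count > val:  # condition is True
    count, val = (val, count)  # -> count = 20, val = 27
count = count + val  # -> count = 47
if count > 50:  # condition is False
else:
    val = count // 2  # -> val = 23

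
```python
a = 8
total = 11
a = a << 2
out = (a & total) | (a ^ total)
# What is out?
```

Trace (tracking out):
a = 8  # -> a = 8
total = 11  # -> total = 11
a = a << 2  # -> a = 32
out = a & total | a ^ total  # -> out = 43

Answer: 43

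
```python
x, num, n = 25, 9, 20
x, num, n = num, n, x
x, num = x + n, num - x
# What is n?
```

Answer: 25

Derivation:
Trace (tracking n):
x, num, n = (25, 9, 20)  # -> x = 25, num = 9, n = 20
x, num, n = (num, n, x)  # -> x = 9, num = 20, n = 25
x, num = (x + n, num - x)  # -> x = 34, num = 11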